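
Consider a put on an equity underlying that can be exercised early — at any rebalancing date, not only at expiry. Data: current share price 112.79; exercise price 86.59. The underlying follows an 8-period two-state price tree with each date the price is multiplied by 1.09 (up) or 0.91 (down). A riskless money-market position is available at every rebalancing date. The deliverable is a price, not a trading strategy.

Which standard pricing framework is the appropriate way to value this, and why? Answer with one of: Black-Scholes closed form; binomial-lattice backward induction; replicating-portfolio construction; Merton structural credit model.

Key observation: an American put (K = 86.59, S₀ = 112.79) on a 8-date tree has no closed form — the optimal stopping decision is embedded and must be resolved recursively from expiry.

framework: binomial-lattice backward induction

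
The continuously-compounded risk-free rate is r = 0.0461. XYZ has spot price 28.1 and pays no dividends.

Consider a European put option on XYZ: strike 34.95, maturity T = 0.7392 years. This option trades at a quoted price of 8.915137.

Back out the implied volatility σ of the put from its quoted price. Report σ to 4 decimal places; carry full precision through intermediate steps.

sigma = 0.5363

At σ = 0.5363 the Black–Scholes value reproduces the quote:
σ√T = 0.5363·√0.7392 = 0.461093
d₁ = (ln(S/K) + (r+σ²/2)T) / (σ√T) = (ln(28.1/34.95) + (0.0461+0.5363²/2)·0.7392) / 0.461093 = (-0.218149 + 0.140381) / 0.461093 = -0.168661
d₂ = d₁ − σ√T = -0.168661 − 0.461093 = -0.629754
e^{−rT} = 0.966497
N(−d₁) = 0.566968,  N(−d₂) = 0.735572
V = K·e^{−rT}·N(−d₂) − S·N(−d₁) = 24.846944 − 15.931806 = 8.915137 (matching the quote); vega is positive throughout, so no other σ reproduces this price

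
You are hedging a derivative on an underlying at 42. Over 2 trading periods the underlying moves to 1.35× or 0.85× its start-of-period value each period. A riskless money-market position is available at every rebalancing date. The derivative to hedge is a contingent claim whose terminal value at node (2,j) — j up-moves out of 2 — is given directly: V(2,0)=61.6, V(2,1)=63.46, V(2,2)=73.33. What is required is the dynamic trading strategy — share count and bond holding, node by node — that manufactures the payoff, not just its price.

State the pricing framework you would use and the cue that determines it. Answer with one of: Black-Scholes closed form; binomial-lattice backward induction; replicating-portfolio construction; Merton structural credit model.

framework: replicating-portfolio construction

Key observation: the task asks for the hedge itself — share and bond holdings at every node of the 2-period tree on spot 42 with factors 1.35/0.85 — which is exactly what the replicating-portfolio construction produces.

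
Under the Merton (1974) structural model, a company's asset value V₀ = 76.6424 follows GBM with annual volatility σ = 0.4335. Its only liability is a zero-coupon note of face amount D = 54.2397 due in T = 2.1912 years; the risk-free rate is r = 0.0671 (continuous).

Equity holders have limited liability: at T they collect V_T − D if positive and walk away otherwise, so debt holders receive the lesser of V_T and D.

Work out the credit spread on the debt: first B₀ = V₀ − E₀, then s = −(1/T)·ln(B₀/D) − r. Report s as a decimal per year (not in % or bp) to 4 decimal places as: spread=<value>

Equity is a call on the firm's assets struck at D = 54.2397:
d₁ = [ln(V₀/D) + (r + σ²/2)T] / (σ√T)
   = [ln(76.6424/54.2397) + (0.0671 + 0.5·0.4335²)·2.1912] / (0.4335·√2.1912)
   = [0.345737 + 0.352917] / 0.641697 = 1.088760
d₂ = d₁ − σ√T = 1.088760 − 0.641697 = 0.447063
N(d₁) = 0.861870,  N(d₂) = 0.672585,  e^(−rT) = 0.863268
E₀ = V₀·N(d₁) − D·e^(−rT)·N(d₂)
   = 76.6424·0.861870 − 54.2397·0.863268·0.672585 = 34.563055
B₀ = V₀ − E₀ = 76.6424 − 34.563055 = 42.079345
spread = −(1/T)·ln(B₀/D) − r = −(1/2.1912)·ln(42.079345/54.2397) − 0.0671 = 0.04875255

spread=0.0488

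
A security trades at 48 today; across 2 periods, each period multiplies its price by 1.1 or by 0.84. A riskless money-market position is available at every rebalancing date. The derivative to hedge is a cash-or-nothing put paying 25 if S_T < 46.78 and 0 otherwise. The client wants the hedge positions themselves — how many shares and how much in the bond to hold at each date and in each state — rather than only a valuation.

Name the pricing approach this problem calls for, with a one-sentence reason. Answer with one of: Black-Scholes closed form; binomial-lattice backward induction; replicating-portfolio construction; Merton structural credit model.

Key observation: the deliverable is the dynamic trading strategy on the 2-step tree (spot 48, moves 1.1 and 0.84), so the valuation must go through the node-by-node replicating-portfolio solve.

framework: replicating-portfolio construction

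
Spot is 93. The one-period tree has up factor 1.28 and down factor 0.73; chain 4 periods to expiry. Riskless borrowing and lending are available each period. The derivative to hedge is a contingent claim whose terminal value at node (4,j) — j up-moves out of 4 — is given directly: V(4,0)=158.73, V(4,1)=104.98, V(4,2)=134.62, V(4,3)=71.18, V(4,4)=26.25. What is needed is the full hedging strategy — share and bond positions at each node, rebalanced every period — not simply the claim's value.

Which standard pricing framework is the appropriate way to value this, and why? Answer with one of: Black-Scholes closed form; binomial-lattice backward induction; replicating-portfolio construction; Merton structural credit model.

Key observation: since the answer must list Δ and B at each node of the 1.28/0.73 lattice on 93, the replicating-portfolio method — solving the two-state system at every node — is the one that applies.

framework: replicating-portfolio construction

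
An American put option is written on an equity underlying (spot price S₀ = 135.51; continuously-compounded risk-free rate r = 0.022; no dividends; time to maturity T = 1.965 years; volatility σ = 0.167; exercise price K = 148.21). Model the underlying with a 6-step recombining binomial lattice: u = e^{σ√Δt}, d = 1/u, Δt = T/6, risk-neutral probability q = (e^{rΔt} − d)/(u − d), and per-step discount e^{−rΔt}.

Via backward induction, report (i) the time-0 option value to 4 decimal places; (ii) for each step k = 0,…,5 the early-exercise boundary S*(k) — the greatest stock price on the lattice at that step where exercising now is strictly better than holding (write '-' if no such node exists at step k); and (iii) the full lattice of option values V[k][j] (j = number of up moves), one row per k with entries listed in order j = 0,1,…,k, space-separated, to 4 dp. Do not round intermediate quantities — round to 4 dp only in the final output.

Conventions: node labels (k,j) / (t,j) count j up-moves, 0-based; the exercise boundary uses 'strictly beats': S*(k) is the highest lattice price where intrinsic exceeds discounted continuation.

Δt=0.32750, u=1.10029, d=0.90885, q=0.51390, disc=e^(-rΔt)=0.99282
k=6 terminal: V=max(K-S,0) → 71.8373 55.7510 36.2765 12.7000 0.0000 0.0000 0.0000
k=5: j=0 S=84.0318 intr=64.1782 cont=63.1142 V=64.1782[EX]; j=1 S=101.7313 intr=46.4787 cont=45.4147 V=46.4787[EX]; j=2 S=123.1589 intr=25.0511 cont=23.9871 V=25.0511[EX]; j=3 S=149.0998 intr=0.0000 cont=6.1292 V=6.1292[hold]; j=4 S=180.5045 intr=0.0000 cont=0.0000 V=0.0000[hold]; j=5 S=218.5240 intr=0.0000 cont=0.0000 V=0.0000[hold]  S*(5)=123.1589
k=4: j=0 S=92.4590 intr=55.7510 cont=54.6870 V=55.7510[EX]; j=1 S=111.9335 intr=36.2765 cont=35.2125 V=36.2765[EX]; j=2 S=135.5100 intr=12.7000 cont=15.2171 V=15.2171[hold]; j=3 S=164.0524 intr=0.0000 cont=2.9580 V=2.9580[hold]; j=4 S=198.6066 intr=0.0000 cont=0.0000 V=0.0000[hold]  S*(4)=111.9335
k=3: j=0 S=101.7313 intr=46.4787 cont=45.4147 V=46.4787[EX]; j=1 S=123.1589 intr=25.0511 cont=25.2713 V=25.2713[hold]; j=2 S=149.0998 intr=0.0000 cont=8.8531 V=8.8531[hold]; j=3 S=180.5045 intr=0.0000 cont=1.4276 V=1.4276[hold]  S*(3)=101.7313
k=2: j=0 S=111.9335 intr=36.2765 cont=35.3248 V=36.2765[EX]; j=1 S=135.5100 intr=12.7000 cont=16.7132 V=16.7132[hold]; j=2 S=164.0524 intr=0.0000 cont=5.0010 V=5.0010[hold]  S*(2)=111.9335
k=1: j=0 S=123.1589 intr=25.0511 cont=26.0347 V=26.0347[hold]; j=1 S=149.0998 intr=0.0000 cont=10.6175 V=10.6175[hold]  S*(1)=-
k=0: j=0 S=135.5100 intr=12.7000 cont=17.9818 V=17.9818[hold]  S*(0)=-

price = 17.9818
boundary = - - 111.9335 101.7313 111.9335 123.1589
tree:
17.9818
26.0347 10.6175
36.2765 16.7132 5.0010
46.4787 25.2713 8.8531 1.4276
55.7510 36.2765 15.2171 2.9580 0.0000
64.1782 46.4787 25.0511 6.1292 0.0000 0.0000
71.8373 55.7510 36.2765 12.7000 0.0000 0.0000 0.0000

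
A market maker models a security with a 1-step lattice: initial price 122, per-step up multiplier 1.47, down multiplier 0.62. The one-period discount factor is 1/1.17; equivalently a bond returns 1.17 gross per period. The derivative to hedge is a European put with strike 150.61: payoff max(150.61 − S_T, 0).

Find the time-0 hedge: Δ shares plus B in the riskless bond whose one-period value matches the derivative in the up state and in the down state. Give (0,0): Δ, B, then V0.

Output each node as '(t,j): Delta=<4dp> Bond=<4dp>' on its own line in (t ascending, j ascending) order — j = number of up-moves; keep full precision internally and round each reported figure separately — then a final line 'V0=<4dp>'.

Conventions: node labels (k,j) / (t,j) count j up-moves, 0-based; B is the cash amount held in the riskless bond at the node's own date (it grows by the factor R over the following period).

(0,0): Delta=-0.7230 Bond=110.8154
V0=22.6154

Risk-neutral probability p* = (R−d)/(u−d) = (1.17−0.62)/(1.47−0.62) = 0.6471.
Payoffs at expiry: V(1,0)=74.9700, V(1,1)=0.0000
Node (0,0) S=122.0000: V=(p*·0.0000+(1−p*)·74.9700)/1.17=22.6154; Δ=(0.0000−74.9700)/(179.3400−75.6400)=-0.7230; B=V−Δ·S=110.8154
Verification: the root portfolio costs Δ(0,0)·S0 + B(0,0) = 22.6154, matching V0.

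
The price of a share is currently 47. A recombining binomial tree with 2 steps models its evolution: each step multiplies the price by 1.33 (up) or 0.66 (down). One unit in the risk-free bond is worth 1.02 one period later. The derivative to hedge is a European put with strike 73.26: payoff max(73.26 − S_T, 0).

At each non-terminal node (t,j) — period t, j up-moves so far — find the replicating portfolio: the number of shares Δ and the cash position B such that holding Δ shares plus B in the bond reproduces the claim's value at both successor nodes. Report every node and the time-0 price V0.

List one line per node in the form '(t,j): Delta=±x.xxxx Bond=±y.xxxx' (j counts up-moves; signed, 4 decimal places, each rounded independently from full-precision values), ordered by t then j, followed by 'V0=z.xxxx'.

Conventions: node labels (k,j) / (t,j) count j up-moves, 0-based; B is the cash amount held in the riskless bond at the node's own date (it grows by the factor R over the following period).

Since d<R<u, set p* = (R−d)/(u−d) = 0.5373; price each node as the discounted p*-expectation of its children.
Terminal payoffs: V(2,0)=52.7868, V(2,1)=32.0034, V(2,2)=0.0000
Node (1,0) S=31.0200: V=(p*·32.0034+(1−p*)·52.7868)/1.02=40.8035; Δ=(32.0034−52.7868)/(41.2566−20.4732)=-1.0000; B=V−Δ·S=71.8235
Node (1,1) S=62.5100: V=(p*·0.0000+(1−p*)·32.0034)/1.02=14.5172; Δ=(0.0000−32.0034)/(83.1383−41.2566)=-0.7641; B=V−Δ·S=62.2835
Node (0,0) S=47.0000: V=(p*·14.5172+(1−p*)·40.8035)/1.02=26.1564; Δ=(14.5172−40.8035)/(62.5100−31.0200)=-0.8348; B=V−Δ·S=65.3897
As a check, the time-0 holding Δ(0,0)·S0 + B(0,0) comes to 26.1564 — exactly V0.

(0,0): Delta=-0.8348 Bond=65.3897
(1,0): Delta=-1.0000 Bond=71.8235
(1,1): Delta=-0.7641 Bond=62.2835
V0=26.1564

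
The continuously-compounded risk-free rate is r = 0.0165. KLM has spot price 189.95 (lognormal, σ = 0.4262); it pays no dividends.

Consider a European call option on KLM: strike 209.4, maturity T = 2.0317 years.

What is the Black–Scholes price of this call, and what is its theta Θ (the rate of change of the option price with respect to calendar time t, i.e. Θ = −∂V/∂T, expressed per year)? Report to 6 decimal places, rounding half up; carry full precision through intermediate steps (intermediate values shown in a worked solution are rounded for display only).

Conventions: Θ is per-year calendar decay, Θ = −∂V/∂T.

price = 40.812640
Θ = -12.248577

σ√T = 0.4262·√2.0317 = 0.607496
d₁ = (ln(S/K) + (r+σ²/2)T) / (σ√T) = (ln(189.95/209.4) + (0.0165+0.4262²/2)·2.0317) / 0.607496 = (-0.097485 + 0.218049) / 0.607496 = 0.198459
d₂ = d₁ − σ√T = 0.198459 − 0.607496 = -0.409036
e^{−rT} = 0.967033
N(d₁) = 0.578657,  N(d₂) = 0.341256
Call price V = S·N(d₁) − K·e^{−rT}·N(d₂) = 109.915922 − 69.103282 = 40.812640
φ(d₁) = (1/√(2π))·e^{−d₁²/2} = 0.391163
Θ = −S·φ(d₁)·σ/(2√T) − r·K·e^{−rT}·N(d₂) = −11.108373 − 1.140204 = -12.248577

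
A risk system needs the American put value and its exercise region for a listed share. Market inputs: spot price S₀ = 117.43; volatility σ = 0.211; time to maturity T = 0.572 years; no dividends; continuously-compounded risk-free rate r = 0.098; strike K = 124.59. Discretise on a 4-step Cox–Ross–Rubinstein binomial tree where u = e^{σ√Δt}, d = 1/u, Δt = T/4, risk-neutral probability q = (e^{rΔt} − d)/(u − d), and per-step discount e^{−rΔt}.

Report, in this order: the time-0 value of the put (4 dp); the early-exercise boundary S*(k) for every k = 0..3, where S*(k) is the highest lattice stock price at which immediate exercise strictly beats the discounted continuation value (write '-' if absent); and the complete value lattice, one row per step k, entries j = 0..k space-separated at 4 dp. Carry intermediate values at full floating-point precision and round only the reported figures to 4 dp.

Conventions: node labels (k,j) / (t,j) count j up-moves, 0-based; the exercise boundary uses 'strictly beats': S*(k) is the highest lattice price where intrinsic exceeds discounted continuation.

params: Δt=0.14300 u=1.08306 d=0.92331 q=0.56841 e^(-rΔt)=0.98608
t_4 payoffs: 39.2468 24.4808 7.1600 0.0000 0.0000
t_3: node(3,0) S=92.4318 payoff=32.1582 vs cont=30.4244 → 32.1582 [stop]  node(3,1) S=108.4243 payoff=16.1657 vs cont=14.4319 → 16.1657 [stop]  node(3,2) S=127.1837 payoff=0.0000 vs cont=3.0472 → 3.0472 [wait]  node(3,3) S=149.1889 payoff=0.0000 vs cont=0.0000 → 0.0000 [wait]  ⇒ S*(3)=108.4243
t_2: node(2,0) S=100.1092 payoff=24.4808 vs cont=22.7470 → 24.4808 [stop]  node(2,1) S=117.4300 payoff=7.1600 vs cont=8.5879 → 8.5879 [wait]  node(2,2) S=137.7476 payoff=0.0000 vs cont=1.2969 → 1.2969 [wait]  ⇒ S*(2)=100.1092
t_1: node(1,0) S=108.4243 payoff=16.1657 vs cont=15.2322 → 16.1657 [stop]  node(1,1) S=127.1837 payoff=0.0000 vs cont=4.3818 → 4.3818 [wait]  ⇒ S*(1)=108.4243
t_0: node(0,0) S=117.4300 payoff=7.1600 vs cont=9.3359 → 9.3359 [wait]  ⇒ S*(0)=-

price = 9.3359
boundary = - 108.4243 100.1092 108.4243
tree:
9.3359
16.1657 4.3818
24.4808 8.5879 1.2969
32.1582 16.1657 3.0472 0.0000
39.2468 24.4808 7.1600 0.0000 0.0000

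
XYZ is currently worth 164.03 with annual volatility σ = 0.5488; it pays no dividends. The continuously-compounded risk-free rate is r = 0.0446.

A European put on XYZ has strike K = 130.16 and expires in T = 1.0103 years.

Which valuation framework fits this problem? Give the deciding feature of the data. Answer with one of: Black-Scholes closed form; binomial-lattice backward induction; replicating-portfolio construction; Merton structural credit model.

framework: Black-Scholes closed form

Key observation: everything needed for the exact continuous-time valuation of the European put on XYZ (strike 130.16) is given, and no feature rules the closed form out.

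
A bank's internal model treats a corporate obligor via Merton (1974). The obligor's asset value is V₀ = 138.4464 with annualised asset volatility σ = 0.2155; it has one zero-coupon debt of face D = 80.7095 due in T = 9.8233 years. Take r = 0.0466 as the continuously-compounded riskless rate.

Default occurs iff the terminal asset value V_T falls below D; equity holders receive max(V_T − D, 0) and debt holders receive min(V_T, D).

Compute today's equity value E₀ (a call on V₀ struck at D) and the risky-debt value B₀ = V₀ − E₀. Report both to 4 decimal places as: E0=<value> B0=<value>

Apply the equity-as-call identities (strike 80.7095, horizon 9.8233 years):
d₁ = [ln(V₀/D) + (r + σ²/2)T] / (σ√T)
   = [ln(138.4464/80.7095) + (0.0466 + 0.5·0.2155²)·9.8233] / (0.2155·√9.8233)
   = [0.539627 + 0.685864] / 0.675423 = 1.814405
d₂ = d₁ − σ√T = 1.814405 − 0.675423 = 1.138981
N(d₁) = 0.965192,  N(d₂) = 0.872645,  e^(−rT) = 0.632696
E₀ = V₀·N(d₁) − D·e^(−rT)·N(d₂)
   = 138.4464·0.965192 − 80.7095·0.632696·0.872645 = 89.066195
B₀ = V₀ − E₀ = 138.4464 − 89.066195 = 49.380205

E0=89.0662 B0=49.3802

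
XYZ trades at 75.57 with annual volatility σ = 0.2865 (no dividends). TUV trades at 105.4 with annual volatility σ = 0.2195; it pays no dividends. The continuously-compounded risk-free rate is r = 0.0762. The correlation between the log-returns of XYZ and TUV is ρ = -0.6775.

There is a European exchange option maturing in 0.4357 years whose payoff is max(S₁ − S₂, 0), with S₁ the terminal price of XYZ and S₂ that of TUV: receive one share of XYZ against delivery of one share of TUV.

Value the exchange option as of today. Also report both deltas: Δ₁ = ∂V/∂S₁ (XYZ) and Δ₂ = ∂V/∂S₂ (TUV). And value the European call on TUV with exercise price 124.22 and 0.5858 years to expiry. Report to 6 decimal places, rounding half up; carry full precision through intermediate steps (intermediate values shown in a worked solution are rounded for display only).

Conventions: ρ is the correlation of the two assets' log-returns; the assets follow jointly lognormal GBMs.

exchange price = 1.914864
Δ1 = 0.175503
Δ2 = -0.107665
price(TUV call K=124.22) = 2.625541

σ_eff = √(σ₁² + σ₂² − 2ρσ₁σ₂) = √(0.2865² + 0.2195² − 2·-0.6775·0.2865·0.2195) = 0.464192
d₁ = (ln(S₁/S₂) + (q₂ − q₁ + σ_eff²/2)T) / (σ_eff√T) = (ln(75.57/105.4) + (0.0 − 0.0 + 0.107737)·0.4357) / 0.306402 = -0.932639
d₂ = d₁ − σ_eff√T = -0.932639 − 0.306402 = -1.239041
N(d₁) = 0.175503,  N(d₂) = 0.107665
V = S₁·e^{−q₁T}·N(d₁) − S₂·e^{−q₂T}·N(d₂) = 13.262776 − 11.347912 = 1.914864
Δ₁ = e^{−q₁T}·N(d₁) = 0.175503;  Δ₂ = −e^{−q₂T}·N(d₂) = -0.107665
[vanilla: TUV call K=124.22]
σ√T = 0.2195·√0.5858 = 0.168000
d₁ = (ln(S/K) + (r+σ²/2)T) / (σ√T) = (ln(105.4/124.22) + (0.0762+0.2195²/2)·0.5858) / 0.168000 = (-0.164292 + 0.058750) / 0.168000 = -0.628224
d₂ = d₁ − σ√T = -0.628224 − 0.168000 = -0.796224
e^{−rT} = 0.956344
N(d₁) = 0.264929,  N(d₂) = 0.212951
price = S·N(d₁) − K·e^{−rT}·N(d₂) = 27.923479 − 25.297938 = 2.625541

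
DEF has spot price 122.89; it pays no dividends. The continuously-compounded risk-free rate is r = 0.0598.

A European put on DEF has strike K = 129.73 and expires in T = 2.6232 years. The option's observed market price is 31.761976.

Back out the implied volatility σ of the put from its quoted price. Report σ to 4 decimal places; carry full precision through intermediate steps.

At σ = 0.5105 the Black–Scholes value reproduces the quote:
σ√T = 0.5105·√2.6232 = 0.826821
d₁ = (ln(S/K) + (r+σ²/2)T) / (σ√T) = (ln(122.89/129.73) + (0.0598+0.5105²/2)·2.6232) / 0.826821 = (-0.054166 + 0.498684) / 0.826821 = 0.537623
d₂ = d₁ − σ√T = 0.537623 − 0.826821 = -0.289198
e^{−rT} = 0.854817
N(−d₁) = 0.295419,  N(−d₂) = 0.613785
V = K·e^{−rT}·N(−d₂) − S·N(−d₁) = 68.065972 − 36.303995 = 31.761976 (equal to the quote); since ∂V/∂σ > 0 for all σ, the implied volatility is unique

sigma = 0.5105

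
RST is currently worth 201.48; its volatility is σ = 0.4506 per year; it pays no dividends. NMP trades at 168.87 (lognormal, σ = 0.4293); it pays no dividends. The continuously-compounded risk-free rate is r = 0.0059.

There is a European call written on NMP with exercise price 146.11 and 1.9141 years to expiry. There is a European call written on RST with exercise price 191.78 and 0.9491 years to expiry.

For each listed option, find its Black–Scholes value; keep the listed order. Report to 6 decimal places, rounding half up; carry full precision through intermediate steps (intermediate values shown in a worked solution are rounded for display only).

[NMP call K=146.11]
σ√T = 0.4293·√1.9141 = 0.593941
d₁ = (ln(S/K) + (r+σ²/2)T) / (σ√T) = (ln(168.87/146.11) + (0.0059+0.4293²/2)·1.9141) / 0.593941 = (0.144769 + 0.187676) / 0.593941 = 0.559728
d₂ = d₁ − σ√T = 0.559728 − 0.593941 = -0.034213
e^{−rT} = 0.988770
N(d₁) = 0.712168,  N(d₂) = 0.486354
price = S·N(d₁) − K·e^{−rT}·N(d₂) = 120.263743 − 70.263163 = 50.000580
[RST call K=191.78]
σ√T = 0.4506·√0.9491 = 0.438982
d₁ = (ln(S/K) + (r+σ²/2)T) / (σ√T) = (ln(201.48/191.78) + (0.0059+0.4506²/2)·0.9491) / 0.438982 = (0.049341 + 0.101952) / 0.438982 = 0.344646
d₂ = d₁ − σ√T = 0.344646 − 0.438982 = -0.094336
e^{−rT} = 0.994416
N(d₁) = 0.634820,  N(d₂) = 0.462421
price = S·N(d₁) − K·e^{−rT}·N(d₂) = 127.903513 − 88.187909 = 39.715603

price(NMP call K=146.11) = 50.000580
price(RST call K=191.78) = 39.715603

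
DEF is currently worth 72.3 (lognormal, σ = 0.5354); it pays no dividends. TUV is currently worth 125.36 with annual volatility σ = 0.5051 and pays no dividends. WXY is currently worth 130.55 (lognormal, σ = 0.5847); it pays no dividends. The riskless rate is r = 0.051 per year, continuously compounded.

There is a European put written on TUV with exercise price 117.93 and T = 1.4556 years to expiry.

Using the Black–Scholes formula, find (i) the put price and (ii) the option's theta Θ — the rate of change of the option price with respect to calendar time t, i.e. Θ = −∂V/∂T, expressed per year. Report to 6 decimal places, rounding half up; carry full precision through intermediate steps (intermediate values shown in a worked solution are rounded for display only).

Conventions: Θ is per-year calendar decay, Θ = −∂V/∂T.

σ√T = 0.5051·√1.4556 = 0.609394
d₁ = (ln(S/K) + (r+σ²/2)T) / (σ√T) = (ln(125.36/117.93) + (0.051+0.5051²/2)·1.4556) / 0.609394 = (0.061098 + 0.259916) / 0.609394 = 0.526777
d₂ = d₁ − σ√T = 0.526777 − 0.609394 = -0.082618
e^{−rT} = 0.928453
N(−d₁) = 0.299174,  N(−d₂) = 0.532922
Put price V = K·e^{−rT}·N(−d₂) − S·N(−d₁) = 58.350962 − 37.504497 = 20.846465
φ(d₁) = (1/√(2π))·e^{−d₁²/2} = 0.347259
Θ = −S·φ(d₁)·σ/(2√T) + r·K·e^{−rT}·N(−d₂) = −9.112519 + 2.975899 = -6.136619

price = 20.846465
Θ = -6.136619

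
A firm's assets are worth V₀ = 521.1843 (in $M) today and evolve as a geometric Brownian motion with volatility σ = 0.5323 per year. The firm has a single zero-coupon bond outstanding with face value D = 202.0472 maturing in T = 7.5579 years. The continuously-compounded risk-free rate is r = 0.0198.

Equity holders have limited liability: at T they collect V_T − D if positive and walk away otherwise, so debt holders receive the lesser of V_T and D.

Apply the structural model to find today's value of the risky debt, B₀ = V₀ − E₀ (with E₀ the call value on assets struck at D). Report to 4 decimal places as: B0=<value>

Equity is a call on the firm's assets struck at D = 202.0472:
d₁ = [ln(V₀/D) + (r + σ²/2)T] / (σ√T)
   = [ln(521.1843/202.0472) + (0.0198 + 0.5·0.5323²)·7.5579] / (0.5323·√7.5579)
   = [0.947602 + 1.220387] / 1.463380 = 1.481494
d₂ = d₁ − σ√T = 1.481494 − 1.463380 = 0.018115
N(d₁) = 0.930763,  N(d₂) = 0.507226,  e^(−rT) = 0.861012
E₀ = V₀·N(d₁) − D·e^(−rT)·N(d₂)
   = 521.1843·0.930763 − 202.0472·0.861012·0.507226 = 396.859140
B₀ = V₀ − E₀ = 521.1843 − 396.859140 = 124.325160

B0=124.3252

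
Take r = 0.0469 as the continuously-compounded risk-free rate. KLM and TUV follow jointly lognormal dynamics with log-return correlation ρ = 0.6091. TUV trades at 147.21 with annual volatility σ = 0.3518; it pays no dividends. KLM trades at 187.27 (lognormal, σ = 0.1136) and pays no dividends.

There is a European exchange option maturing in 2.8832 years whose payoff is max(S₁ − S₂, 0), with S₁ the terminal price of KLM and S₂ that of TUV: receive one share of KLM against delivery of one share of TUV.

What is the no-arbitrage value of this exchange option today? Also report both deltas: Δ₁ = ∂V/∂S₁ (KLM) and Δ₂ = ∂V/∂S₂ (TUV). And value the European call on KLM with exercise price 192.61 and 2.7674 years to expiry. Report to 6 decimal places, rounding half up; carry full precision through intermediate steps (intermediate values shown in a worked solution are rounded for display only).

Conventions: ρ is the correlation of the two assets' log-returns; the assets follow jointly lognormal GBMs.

exchange price = 56.908289
Δ1 = 0.767218
Δ2 = -0.589420
price(KLM call K=192.61) = 24.357134

σ_eff = √(σ₁² + σ₂² − 2ρσ₁σ₂) = √(0.1136² + 0.3518² − 2·0.6091·0.1136·0.3518) = 0.296620
d₁ = (ln(S₁/S₂) + (q₂ − q₁ + σ_eff²/2)T) / (σ_eff√T) = (ln(187.27/147.21) + (0.0 − 0.0 + 0.043992)·2.8832) / 0.503661 = 0.729714
d₂ = d₁ − σ_eff√T = 0.729714 − 0.503661 = 0.226054
N(d₁) = 0.767218,  N(d₂) = 0.589420
V = S₁·e^{−q₁T}·N(d₁) − S₂·e^{−q₂T}·N(d₂) = 143.676832 − 86.768542 = 56.908289
Δ₁ = e^{−q₁T}·N(d₁) = 0.767218;  Δ₂ = −e^{−q₂T}·N(d₂) = -0.589420
[vanilla: KLM call K=192.61]
σ√T = 0.1136·√2.7674 = 0.188979
d₁ = (ln(S/K) + (r+σ²/2)T) / (σ√T) = (ln(187.27/192.61) + (0.0469+0.1136²/2)·2.7674) / 0.188979 = (-0.028116 + 0.147648) / 0.188979 = 0.632512
d₂ = d₁ − σ√T = 0.632512 − 0.188979 = 0.443532
e^{−rT} = 0.878279
N(d₁) = 0.736474,  N(d₂) = 0.671310
price = S·N(d₁) − K·e^{−rT}·N(d₂) = 137.919441 − 113.562307 = 24.357134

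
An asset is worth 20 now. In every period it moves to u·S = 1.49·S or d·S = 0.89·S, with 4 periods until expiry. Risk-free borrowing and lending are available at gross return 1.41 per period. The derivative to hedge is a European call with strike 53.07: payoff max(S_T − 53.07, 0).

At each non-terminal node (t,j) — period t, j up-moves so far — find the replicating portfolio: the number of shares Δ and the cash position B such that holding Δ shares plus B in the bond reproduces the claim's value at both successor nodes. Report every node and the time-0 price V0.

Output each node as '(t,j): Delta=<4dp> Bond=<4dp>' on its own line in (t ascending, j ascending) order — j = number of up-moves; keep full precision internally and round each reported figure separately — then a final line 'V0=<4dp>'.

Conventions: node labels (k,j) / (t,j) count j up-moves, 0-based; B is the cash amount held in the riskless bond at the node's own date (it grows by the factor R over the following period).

Risk-neutral probability p* = (R−d)/(u−d) = (1.41−0.89)/(1.49−0.89) = 0.8667.
At maturity the claim pays: V(4,0)=0.0000, V(4,1)=0.0000, V(4,2)=0.0000, V(4,3)=5.8115, V(4,4)=45.5069
(3,0): S=14.0994. Δ = (V_up−V_dn)/(S_up−S_dn) = (0.0000−0.0000)/(21.0081−12.5484) = 0.0000. V = [p*·0.0000 + (1−p*)·0.0000]/1.41 = 0.0000. B = V − Δ·S = 0.0000.
(3,1): S=23.6046. Δ = (V_up−V_dn)/(S_up−S_dn) = (0.0000−0.0000)/(35.1708−21.0081) = 0.0000. V = [p*·0.0000 + (1−p*)·0.0000]/1.41 = 0.0000. B = V − Δ·S = 0.0000.
(3,2): S=39.5178. Δ = (V_up−V_dn)/(S_up−S_dn) = (5.8115−0.0000)/(58.8815−35.1708) = 0.2451. V = [p*·5.8115 + (1−p*)·0.0000]/1.41 = 3.5721. B = V − Δ·S = -6.1137.
(3,3): S=66.1590. Δ = (V_up−V_dn)/(S_up−S_dn) = (45.5069−5.8115)/(98.5769−58.8815) = 1.0000. V = [p*·45.5069 + (1−p*)·5.8115]/1.41 = 28.5207. B = V − Δ·S = -37.6383.
(2,0): S=15.8420. Δ = (V_up−V_dn)/(S_up−S_dn) = (0.0000−0.0000)/(23.6046−14.0994) = 0.0000. V = [p*·0.0000 + (1−p*)·0.0000]/1.41 = 0.0000. B = V − Δ·S = 0.0000.
(2,1): S=26.5220. Δ = (V_up−V_dn)/(S_up−S_dn) = (3.5721−0.0000)/(39.5178−23.6046) = 0.2245. V = [p*·3.5721 + (1−p*)·0.0000]/1.41 = 2.1956. B = V − Δ·S = -3.7579.
(2,2): S=44.4020. Δ = (V_up−V_dn)/(S_up−S_dn) = (28.5207−3.5721)/(66.1590−39.5178) = 0.9365. V = [p*·28.5207 + (1−p*)·3.5721]/1.41 = 17.8682. B = V − Δ·S = -23.7128.
(1,0): S=17.8000. Δ = (V_up−V_dn)/(S_up−S_dn) = (2.1956−0.0000)/(26.5220−15.8420) = 0.2056. V = [p*·2.1956 + (1−p*)·0.0000]/1.41 = 1.3495. B = V − Δ·S = -2.3098.
(1,1): S=29.8000. Δ = (V_up−V_dn)/(S_up−S_dn) = (17.8682−2.1956)/(44.4020−26.5220) = 0.8765. V = [p*·17.8682 + (1−p*)·2.1956]/1.41 = 11.1905. B = V − Δ·S = -14.9306.
(0,0): S=20.0000. Δ = (V_up−V_dn)/(S_up−S_dn) = (11.1905−1.3495)/(29.8000−17.8000) = 0.8201. V = [p*·11.1905 + (1−p*)·1.3495]/1.41 = 7.0059. B = V − Δ·S = -9.3956.
Check: Δ(0,0)·S0 + B(0,0) = 7.0059 = V0.

(0,0): Delta=0.8201 Bond=-9.3956
(1,0): Delta=0.2056 Bond=-2.3098
(1,1): Delta=0.8765 Bond=-14.9306
(2,0): Delta=0.0000 Bond=0.0000
(2,1): Delta=0.2245 Bond=-3.7579
(2,2): Delta=0.9365 Bond=-23.7128
(3,0): Delta=0.0000 Bond=0.0000
(3,1): Delta=0.0000 Bond=0.0000
(3,2): Delta=0.2451 Bond=-6.1137
(3,3): Delta=1.0000 Bond=-37.6383
V0=7.0059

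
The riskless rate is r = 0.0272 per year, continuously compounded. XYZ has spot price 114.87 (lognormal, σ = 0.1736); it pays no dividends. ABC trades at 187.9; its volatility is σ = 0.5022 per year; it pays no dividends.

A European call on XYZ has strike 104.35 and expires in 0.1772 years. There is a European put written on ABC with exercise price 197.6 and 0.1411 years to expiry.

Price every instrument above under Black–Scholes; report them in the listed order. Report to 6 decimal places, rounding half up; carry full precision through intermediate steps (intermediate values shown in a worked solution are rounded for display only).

price(XYZ call K=104.35) = 11.327178
price(ABC put K=197.6) = 19.363041

[XYZ call K=104.35]
σ√T = 0.1736·√0.1772 = 0.073077
d₁ = (ln(S/K) + (r+σ²/2)T) / (σ√T) = (ln(114.87/104.35) + (0.0272+0.1736²/2)·0.1772) / 0.073077 = (0.096050 + 0.007490) / 0.073077 = 1.416864
d₂ = d₁ − σ√T = 1.416864 − 0.073077 = 1.343787
e^{−rT} = 0.995192
N(d₁) = 0.921739,  N(d₂) = 0.910491
price = S·N(d₁) − K·e^{−rT}·N(d₂) = 105.880123 − 94.552945 = 11.327178
[ABC put K=197.6]
σ√T = 0.5022·√0.1411 = 0.188643
d₁ = (ln(S/K) + (r+σ²/2)T) / (σ√T) = (ln(187.9/197.6) + (0.0272+0.5022²/2)·0.1411) / 0.188643 = (-0.050335 + 0.021631) / 0.188643 = -0.152160
d₂ = d₁ − σ√T = -0.152160 − 0.188643 = -0.340803
e^{−rT} = 0.996169
N(−d₁) = 0.560470,  N(−d₂) = 0.633374
price = K·e^{−rT}·N(−d₂) − S·N(−d₁) = 124.675292 − 105.312251 = 19.363041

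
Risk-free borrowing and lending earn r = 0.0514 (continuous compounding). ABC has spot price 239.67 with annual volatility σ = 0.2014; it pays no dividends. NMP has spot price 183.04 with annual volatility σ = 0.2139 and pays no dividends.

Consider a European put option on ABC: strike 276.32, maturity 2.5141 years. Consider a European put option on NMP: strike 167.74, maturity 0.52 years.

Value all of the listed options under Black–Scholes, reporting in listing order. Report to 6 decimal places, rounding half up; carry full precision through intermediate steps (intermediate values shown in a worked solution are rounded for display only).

price(ABC put K=276.32) = 32.206307
price(NMP put K=167.74) = 3.557718

[ABC put K=276.32]
σ√T = 0.2014·√2.5141 = 0.319338
d₁ = (ln(S/K) + (r+σ²/2)T) / (σ√T) = (ln(239.67/276.32) + (0.0514+0.2014²/2)·2.5141) / 0.319338 = (-0.142297 + 0.180213) / 0.319338 = 0.118735
d₂ = d₁ − σ√T = 0.118735 − 0.319338 = -0.200603
e^{−rT} = 0.878776
N(−d₁) = 0.452743,  N(−d₂) = 0.579496
price = K·e^{−rT}·N(−d₂) − S·N(−d₁) = 140.715167 − 108.508860 = 32.206307
[NMP put K=167.74]
σ√T = 0.2139·√0.52 = 0.154245
d₁ = (ln(S/K) + (r+σ²/2)T) / (σ√T) = (ln(183.04/167.74) + (0.0514+0.2139²/2)·0.52) / 0.154245 = (0.087290 + 0.038624) / 0.154245 = 0.816318
d₂ = d₁ − σ√T = 0.816318 − 0.154245 = 0.662073
e^{−rT} = 0.973626
N(−d₁) = 0.207159,  N(−d₂) = 0.253962
price = K·e^{−rT}·N(−d₂) − S·N(−d₁) = 41.476121 − 37.918404 = 3.557718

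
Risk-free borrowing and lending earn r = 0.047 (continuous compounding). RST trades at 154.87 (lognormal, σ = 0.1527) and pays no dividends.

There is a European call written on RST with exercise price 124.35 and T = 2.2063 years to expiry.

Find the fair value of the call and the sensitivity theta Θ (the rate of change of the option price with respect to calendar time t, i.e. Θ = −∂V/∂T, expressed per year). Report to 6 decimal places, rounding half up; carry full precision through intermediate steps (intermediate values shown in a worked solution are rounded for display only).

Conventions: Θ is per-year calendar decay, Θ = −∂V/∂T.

σ√T = 0.1527·√2.2063 = 0.226815
d₁ = (ln(S/K) + (r+σ²/2)T) / (σ√T) = (ln(154.87/124.35) + (0.047+0.1527²/2)·2.2063) / 0.226815 = (0.219486 + 0.129419) / 0.226815 = 1.538279
d₂ = d₁ − σ√T = 1.538279 − 0.226815 = 1.311465
e^{−rT} = 0.901499
N(d₁) = 0.938010,  N(d₂) = 0.905150
Call price V = S·N(d₁) − K·e^{−rT}·N(d₂) = 145.269582 − 101.468559 = 43.801023
φ(d₁) = (1/√(2π))·e^{−d₁²/2} = 0.122201
Θ = −S·φ(d₁)·σ/(2√T) − r·K·e^{−rT}·N(d₂) = −0.972787 − 4.769022 = -5.741810

price = 43.801023
Θ = -5.741810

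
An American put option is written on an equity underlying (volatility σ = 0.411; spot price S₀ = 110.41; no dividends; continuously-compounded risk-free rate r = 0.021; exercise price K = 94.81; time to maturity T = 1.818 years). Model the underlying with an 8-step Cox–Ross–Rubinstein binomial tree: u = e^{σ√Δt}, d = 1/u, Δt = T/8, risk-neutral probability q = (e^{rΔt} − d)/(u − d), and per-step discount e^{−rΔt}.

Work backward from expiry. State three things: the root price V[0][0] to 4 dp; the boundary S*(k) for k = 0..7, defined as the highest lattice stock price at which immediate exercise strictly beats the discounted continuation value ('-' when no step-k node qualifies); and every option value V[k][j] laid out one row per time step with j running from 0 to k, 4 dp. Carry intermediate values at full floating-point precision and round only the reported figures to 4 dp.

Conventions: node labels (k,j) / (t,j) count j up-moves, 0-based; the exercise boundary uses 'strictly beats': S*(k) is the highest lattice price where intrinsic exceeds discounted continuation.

price = 14.4305
boundary = - - - - 50.4253 41.4533 50.4253 61.3393
tree:
14.4305
20.0369 8.0851
27.0386 12.1329 3.4796
35.3018 17.7456 5.7564 0.8780
44.3847 25.1446 9.3578 1.6438 0.0000
53.3567 34.2446 14.8628 3.0775 0.0000 0.0000
60.7324 44.3847 22.8518 5.7616 0.0000 0.0000 0.0000
66.7957 53.3567 33.4707 10.7867 0.0000 0.0000 0.0000 0.0000
71.7803 60.7324 44.3847 20.1946 0.0000 0.0000 0.0000 0.0000 0.0000

Δt=0.22725  u=1.21644  d=0.82207  q=0.46330  discount=0.99524
step 8 (expiry): payoffs max(K−S,0) = 71.7803 60.7324 44.3847 20.1946 0.0000 0.0000 0.0000 0.0000 0.0000
step 7: (k=7,j=0): S=28.0143, K−S=66.7957, hold=66.3444 ⇒ V=66.7957 exercise | (k=7,j=1): S=41.4533, K−S=53.3567, hold=52.9053 ⇒ V=53.3567 exercise | (k=7,j=2): S=61.3393, K−S=33.4707, hold=33.0193 ⇒ V=33.4707 exercise | (k=7,j=3): S=90.7650, K−S=4.0450, hold=10.7867 ⇒ V=10.7867 continue | (k=7,j=4): S=134.3069, K−S=0.0000, hold=0.0000 ⇒ V=0.0000 continue | (k=7,j=5): S=198.7367, K−S=0.0000, hold=0.0000 ⇒ V=0.0000 continue | (k=7,j=6): S=294.0749, K−S=0.0000, hold=0.0000 ⇒ V=0.0000 continue | (k=7,j=7): S=435.1488, K−S=0.0000, hold=0.0000 ⇒ V=0.0000 continue  boundary S*=61.3393
step 6: (k=6,j=0): S=34.0776, K−S=60.7324, hold=60.2810 ⇒ V=60.7324 exercise | (k=6,j=1): S=50.4253, K−S=44.3847, hold=43.9333 ⇒ V=44.3847 exercise | (k=6,j=2): S=74.6154, K−S=20.1946, hold=22.8518 ⇒ V=22.8518 continue | (k=6,j=3): S=110.4100, K−S=0.0000, hold=5.7616 ⇒ V=5.7616 continue | (k=6,j=4): S=163.3760, K−S=0.0000, hold=0.0000 ⇒ V=0.0000 continue | (k=6,j=5): S=241.7509, K−S=0.0000, hold=0.0000 ⇒ V=0.0000 continue | (k=6,j=6): S=357.7238, K−S=0.0000, hold=0.0000 ⇒ V=0.0000 continue  boundary S*=50.4253
step 5: (k=5,j=0): S=41.4533, K−S=53.3567, hold=52.9053 ⇒ V=53.3567 exercise | (k=5,j=1): S=61.3393, K−S=33.4707, hold=34.2446 ⇒ V=34.2446 continue | (k=5,j=2): S=90.7650, K−S=4.0450, hold=14.8628 ⇒ V=14.8628 continue | (k=5,j=3): S=134.3069, K−S=0.0000, hold=3.0775 ⇒ V=3.0775 continue | (k=5,j=4): S=198.7367, K−S=0.0000, hold=0.0000 ⇒ V=0.0000 continue | (k=5,j=5): S=294.0749, K−S=0.0000, hold=0.0000 ⇒ V=0.0000 continue  boundary S*=41.4533
step 4: (k=4,j=0): S=50.4253, K−S=44.3847, hold=44.2901 ⇒ V=44.3847 exercise | (k=4,j=1): S=74.6154, K−S=20.1946, hold=25.1446 ⇒ V=25.1446 continue | (k=4,j=2): S=110.4100, K−S=0.0000, hold=9.3578 ⇒ V=9.3578 continue | (k=4,j=3): S=163.3760, K−S=0.0000, hold=1.6438 ⇒ V=1.6438 continue | (k=4,j=4): S=241.7509, K−S=0.0000, hold=0.0000 ⇒ V=0.0000 continue  boundary S*=50.4253
step 3: (k=3,j=0): S=61.3393, K−S=33.4707, hold=35.3018 ⇒ V=35.3018 continue | (k=3,j=1): S=90.7650, K−S=4.0450, hold=17.7456 ⇒ V=17.7456 continue | (k=3,j=2): S=134.3069, K−S=0.0000, hold=5.7564 ⇒ V=5.7564 continue | (k=3,j=3): S=198.7367, K−S=0.0000, hold=0.8780 ⇒ V=0.8780 continue  boundary S*=-
step 2: (k=2,j=0): S=74.6154, K−S=20.1946, hold=27.0386 ⇒ V=27.0386 continue | (k=2,j=1): S=110.4100, K−S=0.0000, hold=12.1329 ⇒ V=12.1329 continue | (k=2,j=2): S=163.3760, K−S=0.0000, hold=3.4796 ⇒ V=3.4796 continue  boundary S*=-
step 1: (k=1,j=0): S=90.7650, K−S=4.0450, hold=20.0369 ⇒ V=20.0369 continue | (k=1,j=1): S=134.3069, K−S=0.0000, hold=8.0851 ⇒ V=8.0851 continue  boundary S*=-
step 0: (k=0,j=0): S=110.4100, K−S=0.0000, hold=14.4305 ⇒ V=14.4305 continue  boundary S*=-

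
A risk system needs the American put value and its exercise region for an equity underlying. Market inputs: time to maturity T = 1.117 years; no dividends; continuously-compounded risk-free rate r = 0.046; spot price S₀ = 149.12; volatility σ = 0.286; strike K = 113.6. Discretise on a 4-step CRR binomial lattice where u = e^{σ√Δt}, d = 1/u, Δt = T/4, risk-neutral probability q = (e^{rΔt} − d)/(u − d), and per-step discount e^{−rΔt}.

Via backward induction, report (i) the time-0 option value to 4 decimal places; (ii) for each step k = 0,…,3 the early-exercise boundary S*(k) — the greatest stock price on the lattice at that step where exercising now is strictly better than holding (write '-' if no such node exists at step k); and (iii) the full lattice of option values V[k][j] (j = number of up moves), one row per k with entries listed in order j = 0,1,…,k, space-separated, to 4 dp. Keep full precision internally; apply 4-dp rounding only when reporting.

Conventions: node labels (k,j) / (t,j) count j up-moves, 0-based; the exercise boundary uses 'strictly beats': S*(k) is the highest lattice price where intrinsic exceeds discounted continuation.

price = 2.7902
boundary = - - - 94.7601
tree:
2.7902
5.3059 0.3946
10.0320 0.8074 0.0000
18.8399 1.6518 0.0000 0.0000
32.1316 3.3795 0.0000 0.0000 0.0000

Δt=0.27925, u=1.16315, d=0.85973, q=0.50490, disc=e^(-rΔt)=0.98724
k=4 terminal: V=max(K-S,0) → 32.1316 3.3795 0.0000 0.0000 0.0000
k=3: j=0 S=94.7601 intr=18.8399 cont=17.3899 V=18.8399[EX]; j=1 S=128.2033 intr=0.0000 cont=1.6518 V=1.6518[hold]; j=2 S=173.4493 intr=0.0000 cont=0.0000 V=0.0000[hold]; j=3 S=234.6638 intr=0.0000 cont=0.0000 V=0.0000[hold]  S*(3)=94.7601
k=2: j=0 S=110.2205 intr=3.3795 cont=10.0320 V=10.0320[hold]; j=1 S=149.1200 intr=0.0000 cont=0.8074 V=0.8074[hold]; j=2 S=201.7481 intr=0.0000 cont=0.0000 V=0.0000[hold]  S*(2)=-
k=1: j=0 S=128.2033 intr=0.0000 cont=5.3059 V=5.3059[hold]; j=1 S=173.4493 intr=0.0000 cont=0.3946 V=0.3946[hold]  S*(1)=-
k=0: j=0 S=149.1200 intr=0.0000 cont=2.7902 V=2.7902[hold]  S*(0)=-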